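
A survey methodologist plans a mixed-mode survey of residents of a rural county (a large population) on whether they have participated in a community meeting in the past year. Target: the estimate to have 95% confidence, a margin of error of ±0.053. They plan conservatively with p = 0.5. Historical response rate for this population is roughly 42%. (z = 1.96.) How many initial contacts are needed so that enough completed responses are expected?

815

Completed interviews needed: n₀ = 1.96² × 0.2500 / 0.053² ≈ 341.90 → 342.
At a 42% response rate, contacts needed = 342 / 0.42 ≈ 814.29 → 815.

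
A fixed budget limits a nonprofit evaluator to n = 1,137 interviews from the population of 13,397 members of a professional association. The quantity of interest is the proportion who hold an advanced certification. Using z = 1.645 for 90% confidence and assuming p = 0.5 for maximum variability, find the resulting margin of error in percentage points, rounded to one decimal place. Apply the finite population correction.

Finite-population factor: (N−n)/(N−1) = (13397−1137)/(13397−1) = 0.9152.
SE(p̂) = √[p(1−p)/n · (N−n)/(N−1)] = √[0.2500/1137 × 0.9152] = 0.01419.
E = z × SE = 1.645 × 0.01419 = 0.02334 ≈ 2.3 percentage points.

2.3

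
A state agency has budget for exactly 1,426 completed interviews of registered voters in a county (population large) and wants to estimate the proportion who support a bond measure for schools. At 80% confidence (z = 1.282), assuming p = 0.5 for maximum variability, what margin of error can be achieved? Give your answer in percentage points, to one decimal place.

SE(p̂) = √[p(1−p)/n] = √[0.2500/1426] = 0.01324.
E = z × SE = 1.282 × 0.01324 = 0.01697, or 1.7 percentage points.

1.7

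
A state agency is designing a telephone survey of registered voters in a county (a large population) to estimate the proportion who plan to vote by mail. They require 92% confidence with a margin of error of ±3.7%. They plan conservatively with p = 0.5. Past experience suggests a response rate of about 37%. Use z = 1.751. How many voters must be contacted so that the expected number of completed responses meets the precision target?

1514

Completed interviews needed: n₀ = 1.751² × 0.2500 / 0.037² ≈ 559.90 → 560.
At a 37% response rate, contacts needed = 560 / 0.37 ≈ 1513.51 → 1514.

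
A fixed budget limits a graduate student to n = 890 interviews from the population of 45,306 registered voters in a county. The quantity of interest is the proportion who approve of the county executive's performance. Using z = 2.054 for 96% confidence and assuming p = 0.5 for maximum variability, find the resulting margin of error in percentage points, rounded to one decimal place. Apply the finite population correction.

Finite-population factor: (N−n)/(N−1) = (45306−890)/(45306−1) = 0.9804.
SE(p̂) = √[p(1−p)/n · (N−n)/(N−1)] = √[0.2500/890 × 0.9804] = 0.01659.
E = z × SE = 2.054 × 0.01659 = 0.03409 ≈ 3.4 percentage points.

3.4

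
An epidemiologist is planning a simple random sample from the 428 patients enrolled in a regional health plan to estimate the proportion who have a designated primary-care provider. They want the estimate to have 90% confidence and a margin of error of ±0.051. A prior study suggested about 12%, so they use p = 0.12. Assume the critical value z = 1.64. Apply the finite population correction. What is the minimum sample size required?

88

Unadjusted: n₀ = 1.64² × 0.12 × 0.88 / 0.051² ≈ 109.20, so n₀ = 110.
Finite population correction with N = 428: n = n₀ / (1 + (n₀−1)/N) = 110 / (1 + 109/428) = 110 / 1.2547 ≈ 87.67.
Rounding up, n = 88.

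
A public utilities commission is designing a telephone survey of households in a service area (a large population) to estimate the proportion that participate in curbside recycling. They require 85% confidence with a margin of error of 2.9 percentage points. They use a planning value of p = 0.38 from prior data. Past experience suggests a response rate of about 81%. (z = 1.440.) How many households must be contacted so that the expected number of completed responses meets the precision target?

718

Completed interviews needed: n₀ = 1.440² × 0.2356 / 0.029² ≈ 580.90 → 581.
At an 81% response rate, contacts needed = 581 / 0.81 ≈ 717.28 → 718.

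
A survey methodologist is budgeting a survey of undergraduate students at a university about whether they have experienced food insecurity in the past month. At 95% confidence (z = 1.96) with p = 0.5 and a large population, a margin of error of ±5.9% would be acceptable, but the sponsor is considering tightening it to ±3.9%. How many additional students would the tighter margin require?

356

At ±5.9%: n = 1.96² × 0.2500 / 0.059² ≈ 275.90 → 276.
At ±3.9%: n = 1.96² × 0.2500 / 0.039² ≈ 631.43 → 632.
Additional respondents: 632 − 276 = 356.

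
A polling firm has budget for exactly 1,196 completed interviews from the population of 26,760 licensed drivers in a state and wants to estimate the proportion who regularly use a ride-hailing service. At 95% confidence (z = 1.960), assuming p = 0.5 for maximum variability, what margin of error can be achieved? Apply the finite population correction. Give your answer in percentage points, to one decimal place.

2.8

Finite-population factor: (N−n)/(N−1) = (26760−1196)/(26760−1) = 0.9553.
SE(p̂) = √[p(1−p)/n · (N−n)/(N−1)] = √[0.2500/1196 × 0.9553] = 0.01413.
E = z × SE = 1.960 × 0.01413 = 0.02770 ≈ 2.8 percentage points.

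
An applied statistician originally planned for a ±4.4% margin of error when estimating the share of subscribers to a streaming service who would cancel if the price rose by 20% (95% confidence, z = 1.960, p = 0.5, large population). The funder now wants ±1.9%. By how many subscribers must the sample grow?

2164

At ±4.4%: n = 1.960² × 0.2500 / 0.044² ≈ 496.07 → 497.
At ±1.9%: n = 1.960² × 0.2500 / 0.019² ≈ 2660.39 → 2661.
Additional respondents: 2661 − 497 = 2164.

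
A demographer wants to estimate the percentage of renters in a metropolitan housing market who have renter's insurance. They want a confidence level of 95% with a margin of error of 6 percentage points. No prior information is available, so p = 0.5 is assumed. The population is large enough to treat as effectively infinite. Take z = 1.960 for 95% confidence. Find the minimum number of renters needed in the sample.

With p = 0.5, p(1−p) = 0.25.
n = z²·p(1−p)/E² = 1.960² × 0.2500 / 0.060² = 3.8416 × 0.2500 / 0.003600 ≈ 266.78.
Rounding up gives n = 267.

267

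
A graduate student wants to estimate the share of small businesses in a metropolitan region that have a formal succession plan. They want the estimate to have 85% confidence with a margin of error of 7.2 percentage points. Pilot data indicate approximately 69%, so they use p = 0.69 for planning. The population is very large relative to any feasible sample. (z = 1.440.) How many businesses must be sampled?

With p = 0.69, p(1−p) = 0.2139.
n = z²·p(1−p)/E² = 1.440² × 0.2139 / 0.072² = 2.0736 × 0.2139 / 0.005184 ≈ 85.56.
Rounding up gives n = 86.

86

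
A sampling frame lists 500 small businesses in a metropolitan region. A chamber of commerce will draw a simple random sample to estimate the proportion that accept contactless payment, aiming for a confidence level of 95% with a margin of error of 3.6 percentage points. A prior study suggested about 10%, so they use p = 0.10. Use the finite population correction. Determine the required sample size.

For 95% confidence, z = 1.96.
Unadjusted: n₀ = 1.96² × 0.10 × 0.90 / 0.036² ≈ 266.78, so n₀ = 267.
Finite population correction with N = 500: n = n₀ / (1 + (n₀−1)/N) = 267 / (1 + 266/500) = 267 / 1.5320 ≈ 174.28.
Rounding up, n = 175.

175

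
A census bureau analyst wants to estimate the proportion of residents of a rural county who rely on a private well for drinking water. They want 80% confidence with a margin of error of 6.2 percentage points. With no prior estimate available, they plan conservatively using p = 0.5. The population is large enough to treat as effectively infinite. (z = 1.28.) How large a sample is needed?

With p = 0.5, p(1−p) = 0.25.
n = z²·p(1−p)/E² = 1.28² × 0.2500 / 0.062² = 1.6384 × 0.2500 / 0.003844 ≈ 106.56.
Rounding up gives n = 107.

107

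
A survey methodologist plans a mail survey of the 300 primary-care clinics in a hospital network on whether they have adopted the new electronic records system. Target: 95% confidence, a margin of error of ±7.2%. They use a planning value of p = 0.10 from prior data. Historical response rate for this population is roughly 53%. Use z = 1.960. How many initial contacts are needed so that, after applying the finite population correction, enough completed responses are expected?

104

Completed interviews needed (unadjusted): n₀ = 1.960² × 0.0900 / 0.072² ≈ 66.69 → 67.
FPC for N = 300: n = 67 / (1 + 66/300) = 67 / 1.2200 ≈ 54.92 → 55.
At a 53% response rate, contacts needed = 55 / 0.53 ≈ 103.77 → 104.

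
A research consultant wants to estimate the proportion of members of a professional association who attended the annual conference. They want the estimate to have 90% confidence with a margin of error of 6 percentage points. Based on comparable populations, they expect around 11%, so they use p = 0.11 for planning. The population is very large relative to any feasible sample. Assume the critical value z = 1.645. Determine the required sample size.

With p = 0.11, p(1−p) = 0.0979.
n = z²·p(1−p)/E² = 1.645² × 0.0979 / 0.060² = 2.7060 × 0.0979 / 0.003600 ≈ 73.59.
Rounding up gives n = 74.

74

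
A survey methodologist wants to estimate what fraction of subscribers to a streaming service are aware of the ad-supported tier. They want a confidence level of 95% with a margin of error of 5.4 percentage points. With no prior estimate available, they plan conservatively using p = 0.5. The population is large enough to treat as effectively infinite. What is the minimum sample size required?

330

For 95% confidence, z = 1.96.
With p = 0.5, p(1−p) = 0.25.
n = z²·p(1−p)/E² = 1.96² × 0.2500 / 0.054² = 3.8416 × 0.2500 / 0.002916 ≈ 329.36.
Rounding up gives n = 330.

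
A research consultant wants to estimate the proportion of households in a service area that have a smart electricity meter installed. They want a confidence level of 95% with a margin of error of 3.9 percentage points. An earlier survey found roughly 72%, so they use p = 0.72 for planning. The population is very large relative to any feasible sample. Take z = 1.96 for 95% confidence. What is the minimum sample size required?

510

With p = 0.72, p(1−p) = 0.2016.
n = z²·p(1−p)/E² = 1.96² × 0.2016 / 0.039² = 3.8416 × 0.2016 / 0.001521 ≈ 509.18.
Rounding up gives n = 510.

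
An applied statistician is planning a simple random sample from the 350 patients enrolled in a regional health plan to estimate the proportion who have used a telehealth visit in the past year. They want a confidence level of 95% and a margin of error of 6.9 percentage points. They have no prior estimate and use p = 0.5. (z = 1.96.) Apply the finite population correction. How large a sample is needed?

Unadjusted: n₀ = 1.96² × 0.50 × 0.50 / 0.069² ≈ 201.72, so n₀ = 202.
Finite population correction with N = 350: n = n₀ / (1 + (n₀−1)/N) = 202 / (1 + 201/350) = 202 / 1.5743 ≈ 128.31.
Rounding up, n = 129.

129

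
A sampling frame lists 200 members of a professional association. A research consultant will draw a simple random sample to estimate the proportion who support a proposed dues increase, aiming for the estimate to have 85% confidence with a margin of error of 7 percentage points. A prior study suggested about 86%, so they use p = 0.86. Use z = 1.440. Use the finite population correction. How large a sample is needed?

Unadjusted: n₀ = 1.440² × 0.86 × 0.14 / 0.070² ≈ 50.95, so n₀ = 51.
Finite population correction with N = 200: n = n₀ / (1 + (n₀−1)/N) = 51 / (1 + 50/200) = 51 / 1.2500 ≈ 40.80.
Rounding up, n = 41.

41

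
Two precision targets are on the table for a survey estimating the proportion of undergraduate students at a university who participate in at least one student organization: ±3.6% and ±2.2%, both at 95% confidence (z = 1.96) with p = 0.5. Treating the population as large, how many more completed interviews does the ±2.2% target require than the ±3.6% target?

1243

At ±3.6%: n = 1.96² × 0.2500 / 0.036² ≈ 741.05 → 742.
At ±2.2%: n = 1.96² × 0.2500 / 0.022² ≈ 1984.30 → 1985.
Additional respondents: 1985 − 742 = 1243.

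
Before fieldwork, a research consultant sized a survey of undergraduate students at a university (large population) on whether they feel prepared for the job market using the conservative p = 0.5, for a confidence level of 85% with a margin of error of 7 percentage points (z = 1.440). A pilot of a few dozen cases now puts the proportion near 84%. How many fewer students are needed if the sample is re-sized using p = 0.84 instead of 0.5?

49

Conservative (p = 0.5): n = 1.440² × 0.25 / 0.070² ≈ 105.80 → 106.
Using p = 0.84: p(1−p) = 0.1344, so n = 1.440² × 0.1344 / 0.070² ≈ 56.88 → 57.
Reduction: 106 − 57 = 49.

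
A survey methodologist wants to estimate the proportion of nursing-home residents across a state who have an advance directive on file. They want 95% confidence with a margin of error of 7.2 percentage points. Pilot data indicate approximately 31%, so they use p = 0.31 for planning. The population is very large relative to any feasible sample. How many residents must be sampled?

159

For 95% confidence, z = 1.960.
With p = 0.31, p(1−p) = 0.2139.
n = z²·p(1−p)/E² = 1.960² × 0.2139 / 0.072² = 3.8416 × 0.2139 / 0.005184 ≈ 158.51.
Rounding up gives n = 159.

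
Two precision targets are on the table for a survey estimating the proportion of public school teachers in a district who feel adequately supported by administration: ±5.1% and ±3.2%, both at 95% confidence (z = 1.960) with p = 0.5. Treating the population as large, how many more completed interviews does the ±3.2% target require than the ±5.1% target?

At ±5.1%: n = 1.960² × 0.2500 / 0.051² ≈ 369.24 → 370.
At ±3.2%: n = 1.960² × 0.2500 / 0.032² ≈ 937.89 → 938.
Additional respondents: 938 − 370 = 568.

568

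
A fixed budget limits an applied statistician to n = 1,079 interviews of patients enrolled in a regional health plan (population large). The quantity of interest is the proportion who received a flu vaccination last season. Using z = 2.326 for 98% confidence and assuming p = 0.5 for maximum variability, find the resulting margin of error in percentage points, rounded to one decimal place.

SE(p̂) = √[p(1−p)/n] = √[0.2500/1079] = 0.01522.
E = z × SE = 2.326 × 0.01522 = 0.03541, or 3.5 percentage points.

3.5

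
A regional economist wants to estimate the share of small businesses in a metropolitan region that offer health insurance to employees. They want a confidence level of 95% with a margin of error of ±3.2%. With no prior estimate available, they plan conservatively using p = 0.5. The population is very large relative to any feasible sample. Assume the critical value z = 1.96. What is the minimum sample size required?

938

With p = 0.5, p(1−p) = 0.25.
n = z²·p(1−p)/E² = 1.96² × 0.2500 / 0.032² = 3.8416 × 0.2500 / 0.001024 ≈ 937.89.
Rounding up gives n = 938.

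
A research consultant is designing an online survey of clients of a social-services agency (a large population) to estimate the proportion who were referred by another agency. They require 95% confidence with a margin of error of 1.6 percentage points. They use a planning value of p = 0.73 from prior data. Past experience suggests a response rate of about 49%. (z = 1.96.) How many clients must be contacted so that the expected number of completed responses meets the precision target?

Completed interviews needed: n₀ = 1.96² × 0.1971 / 0.016² ≈ 2957.73 → 2958.
At a 49% response rate, contacts needed = 2958 / 0.49 ≈ 6036.73 → 6037.

6037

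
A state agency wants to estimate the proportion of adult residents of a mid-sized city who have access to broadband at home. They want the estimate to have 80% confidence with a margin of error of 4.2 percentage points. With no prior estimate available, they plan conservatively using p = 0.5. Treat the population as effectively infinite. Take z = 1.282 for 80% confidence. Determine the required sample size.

233

With p = 0.5, p(1−p) = 0.25.
n = z²·p(1−p)/E² = 1.282² × 0.2500 / 0.042² = 1.6435 × 0.2500 / 0.001764 ≈ 232.93.
Rounding up gives n = 233.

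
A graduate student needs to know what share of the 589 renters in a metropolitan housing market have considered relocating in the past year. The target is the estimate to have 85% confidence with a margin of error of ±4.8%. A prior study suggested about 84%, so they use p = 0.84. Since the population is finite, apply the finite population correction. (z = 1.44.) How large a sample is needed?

101

Unadjusted: n₀ = 1.44² × 0.84 × 0.16 / 0.048² ≈ 120.96, so n₀ = 121.
Finite population correction with N = 589: n = n₀ / (1 + (n₀−1)/N) = 121 / (1 + 120/589) = 121 / 1.2037 ≈ 100.52.
Rounding up, n = 101.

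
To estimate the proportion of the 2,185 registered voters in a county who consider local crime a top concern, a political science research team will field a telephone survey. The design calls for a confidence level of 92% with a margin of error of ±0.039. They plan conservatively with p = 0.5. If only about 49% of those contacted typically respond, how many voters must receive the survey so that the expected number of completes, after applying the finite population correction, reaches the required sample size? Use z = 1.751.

837

Completed interviews needed (unadjusted): n₀ = 1.751² × 0.2500 / 0.039² ≈ 503.94 → 504.
FPC for N = 2,185: n = 504 / (1 + 503/2185) = 504 / 1.2302 ≈ 409.69 → 410.
At a 49% response rate, contacts needed = 410 / 0.49 ≈ 836.73 → 837.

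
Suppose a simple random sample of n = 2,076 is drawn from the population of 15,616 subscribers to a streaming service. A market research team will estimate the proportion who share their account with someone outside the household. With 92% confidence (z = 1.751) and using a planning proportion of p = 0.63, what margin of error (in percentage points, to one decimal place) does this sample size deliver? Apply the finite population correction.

1.7

Finite-population factor: (N−n)/(N−1) = (15616−2076)/(15616−1) = 0.8671.
SE(p̂) = √[p(1−p)/n · (N−n)/(N−1)] = √[0.2331/2076 × 0.8671] = 0.00987.
E = z × SE = 1.751 × 0.00987 = 0.01728 ≈ 1.7 percentage points.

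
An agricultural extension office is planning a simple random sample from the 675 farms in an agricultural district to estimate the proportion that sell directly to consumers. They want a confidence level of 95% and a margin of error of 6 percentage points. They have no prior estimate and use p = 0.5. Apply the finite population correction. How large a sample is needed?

For 95% confidence, z = 1.960.
Unadjusted: n₀ = 1.960² × 0.50 × 0.50 / 0.060² ≈ 266.78, so n₀ = 267.
Finite population correction with N = 675: n = n₀ / (1 + (n₀−1)/N) = 267 / (1 + 266/675) = 267 / 1.3941 ≈ 191.52.
Rounding up, n = 192.

192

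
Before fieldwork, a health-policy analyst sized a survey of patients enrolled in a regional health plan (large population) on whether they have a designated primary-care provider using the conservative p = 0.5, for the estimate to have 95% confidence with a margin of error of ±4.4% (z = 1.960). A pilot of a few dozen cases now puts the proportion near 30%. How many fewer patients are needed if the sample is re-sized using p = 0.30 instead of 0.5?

80

Conservative (p = 0.5): n = 1.960² × 0.25 / 0.044² ≈ 496.07 → 497.
Using p = 0.30: p(1−p) = 0.2100, so n = 1.960² × 0.2100 / 0.044² ≈ 416.70 → 417.
Reduction: 497 − 417 = 80.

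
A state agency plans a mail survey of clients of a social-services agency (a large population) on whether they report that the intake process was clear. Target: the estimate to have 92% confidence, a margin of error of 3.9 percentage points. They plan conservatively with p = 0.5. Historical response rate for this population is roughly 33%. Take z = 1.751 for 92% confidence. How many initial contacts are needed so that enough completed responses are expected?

1528

Completed interviews needed: n₀ = 1.751² × 0.2500 / 0.039² ≈ 503.94 → 504.
At a 33% response rate, contacts needed = 504 / 0.33 ≈ 1527.27 → 1528.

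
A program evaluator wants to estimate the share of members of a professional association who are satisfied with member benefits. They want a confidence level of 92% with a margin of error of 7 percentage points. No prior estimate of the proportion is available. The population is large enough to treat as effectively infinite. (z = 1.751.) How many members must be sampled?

157

With no prior estimate, use p = 0.5, giving p(1−p) = 0.25.
n = z²·p(1−p)/E² = 1.751² × 0.2500 / 0.070² = 3.0660 × 0.2500 / 0.004900 ≈ 156.43.
Rounding up gives n = 157.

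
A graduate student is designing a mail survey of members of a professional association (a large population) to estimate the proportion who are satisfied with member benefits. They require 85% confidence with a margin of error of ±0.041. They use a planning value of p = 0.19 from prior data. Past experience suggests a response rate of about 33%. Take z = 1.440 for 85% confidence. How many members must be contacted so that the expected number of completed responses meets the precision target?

Completed interviews needed: n₀ = 1.440² × 0.1539 / 0.041² ≈ 189.84 → 190.
At a 33% response rate, contacts needed = 190 / 0.33 ≈ 575.76 → 576.

576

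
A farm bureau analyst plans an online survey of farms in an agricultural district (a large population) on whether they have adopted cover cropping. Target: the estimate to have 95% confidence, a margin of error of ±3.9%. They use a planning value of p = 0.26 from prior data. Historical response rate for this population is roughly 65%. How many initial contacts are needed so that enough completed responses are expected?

748

For 95% confidence, z = 1.96.
Completed interviews needed: n₀ = 1.96² × 0.1924 / 0.039² ≈ 485.95 → 486.
At a 65% response rate, contacts needed = 486 / 0.65 ≈ 747.69 → 748.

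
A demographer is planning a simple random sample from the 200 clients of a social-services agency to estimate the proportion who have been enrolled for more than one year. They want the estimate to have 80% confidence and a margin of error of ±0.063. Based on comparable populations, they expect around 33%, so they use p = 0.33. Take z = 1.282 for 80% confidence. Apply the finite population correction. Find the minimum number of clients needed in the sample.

64

Unadjusted: n₀ = 1.282² × 0.33 × 0.67 / 0.063² ≈ 91.56, so n₀ = 92.
Finite population correction with N = 200: n = n₀ / (1 + (n₀−1)/N) = 92 / (1 + 91/200) = 92 / 1.4550 ≈ 63.23.
Rounding up, n = 64.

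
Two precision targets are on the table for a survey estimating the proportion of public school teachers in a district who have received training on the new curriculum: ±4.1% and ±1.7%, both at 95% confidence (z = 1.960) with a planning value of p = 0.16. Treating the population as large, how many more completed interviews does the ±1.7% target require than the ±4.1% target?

1479

At ±4.1%: n = 1.960² × 0.1344 / 0.041² ≈ 307.15 → 308.
At ±1.7%: n = 1.960² × 0.1344 / 0.017² ≈ 1786.54 → 1787.
Additional respondents: 1787 − 308 = 1479.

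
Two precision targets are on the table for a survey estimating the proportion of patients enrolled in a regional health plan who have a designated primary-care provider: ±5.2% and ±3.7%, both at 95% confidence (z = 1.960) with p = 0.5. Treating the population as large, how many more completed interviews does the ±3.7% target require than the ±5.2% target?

346

At ±5.2%: n = 1.960² × 0.2500 / 0.052² ≈ 355.18 → 356.
At ±3.7%: n = 1.960² × 0.2500 / 0.037² ≈ 701.53 → 702.
Additional respondents: 702 − 356 = 346.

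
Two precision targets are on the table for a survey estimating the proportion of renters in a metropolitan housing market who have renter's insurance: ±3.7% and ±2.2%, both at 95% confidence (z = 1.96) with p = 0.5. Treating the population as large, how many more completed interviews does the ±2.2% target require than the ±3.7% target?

At ±3.7%: n = 1.96² × 0.2500 / 0.037² ≈ 701.53 → 702.
At ±2.2%: n = 1.96² × 0.2500 / 0.022² ≈ 1984.30 → 1985.
Additional respondents: 1985 − 702 = 1283.

1283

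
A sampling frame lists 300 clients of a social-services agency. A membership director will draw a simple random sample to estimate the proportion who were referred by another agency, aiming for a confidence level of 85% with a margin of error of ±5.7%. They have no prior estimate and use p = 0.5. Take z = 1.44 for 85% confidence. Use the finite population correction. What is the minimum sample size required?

Unadjusted: n₀ = 1.44² × 0.50 × 0.50 / 0.057² ≈ 159.56, so n₀ = 160.
Finite population correction with N = 300: n = n₀ / (1 + (n₀−1)/N) = 160 / (1 + 159/300) = 160 / 1.5300 ≈ 104.58.
Rounding up, n = 105.

105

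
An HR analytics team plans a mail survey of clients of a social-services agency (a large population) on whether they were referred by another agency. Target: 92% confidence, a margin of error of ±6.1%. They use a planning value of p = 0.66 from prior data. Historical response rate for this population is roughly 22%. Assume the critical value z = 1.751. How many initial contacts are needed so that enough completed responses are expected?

Completed interviews needed: n₀ = 1.751² × 0.2244 / 0.061² ≈ 184.90 → 185.
At a 22% response rate, contacts needed = 185 / 0.22 ≈ 840.91 → 841.

841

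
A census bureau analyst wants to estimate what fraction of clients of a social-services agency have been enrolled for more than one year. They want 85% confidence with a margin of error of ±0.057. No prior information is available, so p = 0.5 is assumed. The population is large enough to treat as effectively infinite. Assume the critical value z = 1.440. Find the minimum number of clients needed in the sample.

With p = 0.5, p(1−p) = 0.25.
n = z²·p(1−p)/E² = 1.440² × 0.2500 / 0.057² = 2.0736 × 0.2500 / 0.003249 ≈ 159.56.
Rounding up gives n = 160.

160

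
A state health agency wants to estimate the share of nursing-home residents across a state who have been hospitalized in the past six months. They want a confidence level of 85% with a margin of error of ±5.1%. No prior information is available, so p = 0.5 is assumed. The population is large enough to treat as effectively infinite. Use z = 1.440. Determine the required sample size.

With p = 0.5, p(1−p) = 0.25.
n = z²·p(1−p)/E² = 1.440² × 0.2500 / 0.051² = 2.0736 × 0.2500 / 0.002601 ≈ 199.31.
Rounding up gives n = 200.

200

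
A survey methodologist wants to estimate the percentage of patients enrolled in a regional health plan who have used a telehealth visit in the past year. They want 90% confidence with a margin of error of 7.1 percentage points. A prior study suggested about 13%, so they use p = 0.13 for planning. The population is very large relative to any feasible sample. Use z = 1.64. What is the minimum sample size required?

With p = 0.13, p(1−p) = 0.1131.
n = z²·p(1−p)/E² = 1.64² × 0.1131 / 0.071² = 2.6896 × 0.1131 / 0.005041 ≈ 60.34.
Rounding up gives n = 61.

61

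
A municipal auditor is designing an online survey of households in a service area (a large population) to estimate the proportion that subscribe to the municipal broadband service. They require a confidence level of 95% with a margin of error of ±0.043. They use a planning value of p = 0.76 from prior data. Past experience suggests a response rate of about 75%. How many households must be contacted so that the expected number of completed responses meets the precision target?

For 95% confidence, z = 1.960.
Completed interviews needed: n₀ = 1.960² × 0.1824 / 0.043² ≈ 378.97 → 379.
At a 75% response rate, contacts needed = 379 / 0.75 ≈ 505.33 → 506.

506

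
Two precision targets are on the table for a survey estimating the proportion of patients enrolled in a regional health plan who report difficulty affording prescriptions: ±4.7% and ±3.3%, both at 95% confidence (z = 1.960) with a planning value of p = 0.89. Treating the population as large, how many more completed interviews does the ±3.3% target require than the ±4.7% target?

At ±4.7%: n = 1.960² × 0.0979 / 0.047² ≈ 170.25 → 171.
At ±3.3%: n = 1.960² × 0.0979 / 0.033² ≈ 345.36 → 346.
Additional respondents: 346 − 171 = 175.

175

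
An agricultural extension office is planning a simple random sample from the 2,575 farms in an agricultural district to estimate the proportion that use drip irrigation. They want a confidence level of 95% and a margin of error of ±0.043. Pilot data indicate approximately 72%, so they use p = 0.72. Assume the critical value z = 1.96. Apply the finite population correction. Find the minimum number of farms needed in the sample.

Unadjusted: n₀ = 1.96² × 0.72 × 0.28 / 0.043² ≈ 418.86, so n₀ = 419.
Finite population correction with N = 2,575: n = n₀ / (1 + (n₀−1)/N) = 419 / (1 + 418/2575) = 419 / 1.1623 ≈ 360.48.
Rounding up, n = 361.

361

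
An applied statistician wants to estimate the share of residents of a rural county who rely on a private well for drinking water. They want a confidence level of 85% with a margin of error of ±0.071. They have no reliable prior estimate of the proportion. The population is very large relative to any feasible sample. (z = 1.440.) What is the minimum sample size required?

With no prior estimate, use p = 0.5, giving p(1−p) = 0.25.
n = z²·p(1−p)/E² = 1.440² × 0.2500 / 0.071² = 2.0736 × 0.2500 / 0.005041 ≈ 102.84.
Rounding up gives n = 103.

103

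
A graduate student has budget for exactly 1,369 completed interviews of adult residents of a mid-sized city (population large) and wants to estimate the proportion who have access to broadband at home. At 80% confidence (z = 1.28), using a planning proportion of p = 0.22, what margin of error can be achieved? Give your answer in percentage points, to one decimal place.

1.4

SE(p̂) = √[p(1−p)/n] = √[0.1716/1369] = 0.01120.
E = z × SE = 1.28 × 0.01120 = 0.01433, or 1.4 percentage points.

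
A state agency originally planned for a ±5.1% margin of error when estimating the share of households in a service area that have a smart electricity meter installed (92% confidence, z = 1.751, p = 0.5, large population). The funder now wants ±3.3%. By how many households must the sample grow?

At ±5.1%: n = 1.751² × 0.2500 / 0.051² ≈ 294.69 → 295.
At ±3.3%: n = 1.751² × 0.2500 / 0.033² ≈ 703.86 → 704.
Additional respondents: 704 − 295 = 409.

409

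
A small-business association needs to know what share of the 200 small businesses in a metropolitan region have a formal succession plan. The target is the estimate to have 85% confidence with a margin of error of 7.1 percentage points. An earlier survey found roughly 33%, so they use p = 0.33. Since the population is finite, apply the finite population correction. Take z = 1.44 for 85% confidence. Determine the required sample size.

63

Unadjusted: n₀ = 1.44² × 0.33 × 0.67 / 0.071² ≈ 90.95, so n₀ = 91.
Finite population correction with N = 200: n = n₀ / (1 + (n₀−1)/N) = 91 / (1 + 90/200) = 91 / 1.4500 ≈ 62.76.
Rounding up, n = 63.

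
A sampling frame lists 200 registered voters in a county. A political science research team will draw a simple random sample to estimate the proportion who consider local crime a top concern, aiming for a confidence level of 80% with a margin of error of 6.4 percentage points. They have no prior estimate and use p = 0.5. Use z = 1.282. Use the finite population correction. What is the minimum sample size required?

Unadjusted: n₀ = 1.282² × 0.50 × 0.50 / 0.064² ≈ 100.31, so n₀ = 101.
Finite population correction with N = 200: n = n₀ / (1 + (n₀−1)/N) = 101 / (1 + 100/200) = 101 / 1.5000 ≈ 67.33.
Rounding up, n = 68.

68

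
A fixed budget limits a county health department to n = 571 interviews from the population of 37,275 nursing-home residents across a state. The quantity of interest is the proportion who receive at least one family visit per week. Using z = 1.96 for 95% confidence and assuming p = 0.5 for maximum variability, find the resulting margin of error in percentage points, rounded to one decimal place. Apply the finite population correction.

4.1

Finite-population factor: (N−n)/(N−1) = (37275−571)/(37275−1) = 0.9847.
SE(p̂) = √[p(1−p)/n · (N−n)/(N−1)] = √[0.2500/571 × 0.9847] = 0.02076.
E = z × SE = 1.96 × 0.02076 = 0.04070 ≈ 4.1 percentage points.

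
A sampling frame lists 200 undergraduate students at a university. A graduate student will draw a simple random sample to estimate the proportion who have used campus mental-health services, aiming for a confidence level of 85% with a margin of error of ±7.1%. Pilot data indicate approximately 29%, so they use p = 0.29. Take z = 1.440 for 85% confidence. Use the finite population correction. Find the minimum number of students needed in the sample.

Unadjusted: n₀ = 1.440² × 0.29 × 0.71 / 0.071² ≈ 84.70, so n₀ = 85.
Finite population correction with N = 200: n = n₀ / (1 + (n₀−1)/N) = 85 / (1 + 84/200) = 85 / 1.4200 ≈ 59.86.
Rounding up, n = 60.

60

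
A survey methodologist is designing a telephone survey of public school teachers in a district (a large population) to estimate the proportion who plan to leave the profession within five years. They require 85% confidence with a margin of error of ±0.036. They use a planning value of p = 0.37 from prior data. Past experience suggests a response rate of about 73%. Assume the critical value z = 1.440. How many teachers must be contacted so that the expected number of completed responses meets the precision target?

511

Completed interviews needed: n₀ = 1.440² × 0.2331 / 0.036² ≈ 372.96 → 373.
At a 73% response rate, contacts needed = 373 / 0.73 ≈ 510.96 → 511.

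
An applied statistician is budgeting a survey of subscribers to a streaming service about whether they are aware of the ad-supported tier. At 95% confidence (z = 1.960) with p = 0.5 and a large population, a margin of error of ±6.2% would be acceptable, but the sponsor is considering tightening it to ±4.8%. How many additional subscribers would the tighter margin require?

167

At ±6.2%: n = 1.960² × 0.2500 / 0.062² ≈ 249.84 → 250.
At ±4.8%: n = 1.960² × 0.2500 / 0.048² ≈ 416.84 → 417.
Additional respondents: 417 − 250 = 167.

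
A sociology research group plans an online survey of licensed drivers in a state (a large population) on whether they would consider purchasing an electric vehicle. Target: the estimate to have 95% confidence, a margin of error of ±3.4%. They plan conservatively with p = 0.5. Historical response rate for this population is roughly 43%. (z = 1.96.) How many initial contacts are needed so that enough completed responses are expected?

1933

Completed interviews needed: n₀ = 1.96² × 0.2500 / 0.034² ≈ 830.80 → 831.
At a 43% response rate, contacts needed = 831 / 0.43 ≈ 1932.56 → 1933.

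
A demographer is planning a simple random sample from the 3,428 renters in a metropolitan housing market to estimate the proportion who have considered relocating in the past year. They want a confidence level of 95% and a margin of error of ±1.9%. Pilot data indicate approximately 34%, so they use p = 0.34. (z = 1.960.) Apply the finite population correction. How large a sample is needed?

1408

Unadjusted: n₀ = 1.960² × 0.34 × 0.66 / 0.019² ≈ 2387.96, so n₀ = 2388.
Finite population correction with N = 3,428: n = n₀ / (1 + (n₀−1)/N) = 2388 / (1 + 2387/3428) = 2388 / 1.6963 ≈ 1407.75.
Rounding up, n = 1408.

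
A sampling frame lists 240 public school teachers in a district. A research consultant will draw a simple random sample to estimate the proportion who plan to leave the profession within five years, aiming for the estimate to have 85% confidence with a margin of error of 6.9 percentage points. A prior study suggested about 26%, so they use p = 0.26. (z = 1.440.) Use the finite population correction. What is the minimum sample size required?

63

Unadjusted: n₀ = 1.440² × 0.26 × 0.74 / 0.069² ≈ 83.80, so n₀ = 84.
Finite population correction with N = 240: n = n₀ / (1 + (n₀−1)/N) = 84 / (1 + 83/240) = 84 / 1.3458 ≈ 62.41.
Rounding up, n = 63.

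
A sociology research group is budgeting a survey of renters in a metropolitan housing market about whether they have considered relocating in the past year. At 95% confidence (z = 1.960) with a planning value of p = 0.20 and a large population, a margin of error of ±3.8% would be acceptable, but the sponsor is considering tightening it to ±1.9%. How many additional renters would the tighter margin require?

1277

At ±3.8%: n = 1.960² × 0.1600 / 0.038² ≈ 425.66 → 426.
At ±1.9%: n = 1.960² × 0.1600 / 0.019² ≈ 1702.65 → 1703.
Additional respondents: 1703 − 426 = 1277.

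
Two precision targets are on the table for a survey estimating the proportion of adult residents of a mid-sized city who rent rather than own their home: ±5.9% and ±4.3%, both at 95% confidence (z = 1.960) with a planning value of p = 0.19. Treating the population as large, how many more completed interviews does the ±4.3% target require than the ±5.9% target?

150

At ±5.9%: n = 1.960² × 0.1539 / 0.059² ≈ 169.84 → 170.
At ±4.3%: n = 1.960² × 0.1539 / 0.043² ≈ 319.75 → 320.
Additional respondents: 320 − 170 = 150.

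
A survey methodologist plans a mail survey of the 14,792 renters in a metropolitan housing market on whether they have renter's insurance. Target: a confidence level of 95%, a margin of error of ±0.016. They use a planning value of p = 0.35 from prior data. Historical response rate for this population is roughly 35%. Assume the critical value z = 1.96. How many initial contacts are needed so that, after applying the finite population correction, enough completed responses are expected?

Completed interviews needed (unadjusted): n₀ = 1.96² × 0.2275 / 0.016² ≈ 3413.92 → 3414.
FPC for N = 14,792: n = 3414 / (1 + 3413/14792) = 3414 / 1.2307 ≈ 2773.96 → 2774.
At a 35% response rate, contacts needed = 2774 / 0.35 ≈ 7925.71 → 7926.

7926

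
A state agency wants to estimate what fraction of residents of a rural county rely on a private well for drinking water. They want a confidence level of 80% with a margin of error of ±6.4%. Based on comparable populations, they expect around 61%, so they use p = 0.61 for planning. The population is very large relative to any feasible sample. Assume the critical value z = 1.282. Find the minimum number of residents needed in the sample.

With p = 0.61, p(1−p) = 0.2379.
n = z²·p(1−p)/E² = 1.282² × 0.2379 / 0.064² = 1.6435 × 0.2379 / 0.004096 ≈ 95.46.
Rounding up gives n = 96.

96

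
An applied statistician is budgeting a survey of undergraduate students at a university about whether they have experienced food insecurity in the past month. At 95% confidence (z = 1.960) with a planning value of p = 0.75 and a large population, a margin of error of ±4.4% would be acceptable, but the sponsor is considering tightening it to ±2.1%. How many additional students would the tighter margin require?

At ±4.4%: n = 1.960² × 0.1875 / 0.044² ≈ 372.06 → 373.
At ±2.1%: n = 1.960² × 0.1875 / 0.021² ≈ 1633.33 → 1634.
Additional respondents: 1634 − 373 = 1261.

1261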